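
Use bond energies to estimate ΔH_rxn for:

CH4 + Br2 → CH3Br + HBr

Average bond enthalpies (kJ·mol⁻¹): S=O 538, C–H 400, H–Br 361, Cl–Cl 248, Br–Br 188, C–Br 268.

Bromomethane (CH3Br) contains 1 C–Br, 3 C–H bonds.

ΔH ≈ −41 kJ

Bonds broken (reactants):
  Br–Br: 1 × 188 = 188
  C–H: 4 × 400 = 1600
  Σ(broken) = 1788 kJ
Bonds formed (products):
  C–Br: 1 × 268 = 268
  C–H: 3 × 400 = 1200
  H–Br: 1 × 361 = 361
  Σ(formed) = 1829 kJ
ΔH = Σ(broken) − Σ(formed) = 1788 − 1829 = −41 kJ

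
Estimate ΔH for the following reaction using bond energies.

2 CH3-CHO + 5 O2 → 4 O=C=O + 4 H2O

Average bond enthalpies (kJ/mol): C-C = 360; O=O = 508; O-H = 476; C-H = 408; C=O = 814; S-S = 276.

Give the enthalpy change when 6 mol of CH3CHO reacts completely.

ΔH = −6504 kJ

Bonds broken (reactants):
  C-C: 2 × 360 = 720
  C-H: 8 × 408 = 3264
  C=O: 2 × 814 = 1628
  O=O: 5 × 508 = 2540
  Σ(broken) = 8152 kJ
Bonds formed (products):
  C=O: 8 × 814 = 6512
  O-H: 8 × 476 = 3808
  Σ(formed) = 10320 kJ
ΔH = Σ(broken) − Σ(formed) = 8152 − 10320 = −2168 kJ
For 3× the reaction as written: 3 × (−2168) = −6504 kJ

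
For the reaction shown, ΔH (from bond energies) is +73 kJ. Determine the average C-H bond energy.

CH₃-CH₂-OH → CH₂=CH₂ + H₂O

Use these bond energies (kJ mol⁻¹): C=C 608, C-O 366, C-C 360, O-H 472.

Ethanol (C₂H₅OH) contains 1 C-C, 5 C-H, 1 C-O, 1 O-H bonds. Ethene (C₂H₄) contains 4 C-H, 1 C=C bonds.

Let D be the C-H bond energy.
Σ(broken) = 1×360 + 5×D + 1×366 + 1×472 = 1198 + 5D
Σ(formed) = 4×D + 1×608 + 2×472 = 1552 + 4D
ΔH = Σ(broken) − Σ(formed) = (1198 + 5D) − (1552 + 4D) = −354 + D
Setting this equal to +73 kJ gives D = 427 kJ/mol.

D(C-H) ≈ 427 kJ/mol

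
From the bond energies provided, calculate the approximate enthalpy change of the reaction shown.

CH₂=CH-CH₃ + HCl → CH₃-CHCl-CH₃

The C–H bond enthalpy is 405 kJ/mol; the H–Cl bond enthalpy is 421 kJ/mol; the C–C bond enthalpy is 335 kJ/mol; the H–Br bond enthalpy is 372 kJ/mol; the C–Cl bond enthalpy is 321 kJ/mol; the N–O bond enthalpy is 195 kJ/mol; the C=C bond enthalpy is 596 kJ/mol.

Bonds broken (reactants):
  C–C: 1 × 335 = 335
  C–H: 6 × 405 = 2430
  C=C: 1 × 596 = 596
  H–Cl: 1 × 421 = 421
  Σ(broken) = 3782 kJ
Bonds formed (products):
  C–C: 2 × 335 = 670
  C–Cl: 1 × 321 = 321
  C–H: 7 × 405 = 2835
  Σ(formed) = 3826 kJ
ΔH = Σ(broken) − Σ(formed) = 3782 − 3826 = −44 kJ

ΔH ≈ −44 kJ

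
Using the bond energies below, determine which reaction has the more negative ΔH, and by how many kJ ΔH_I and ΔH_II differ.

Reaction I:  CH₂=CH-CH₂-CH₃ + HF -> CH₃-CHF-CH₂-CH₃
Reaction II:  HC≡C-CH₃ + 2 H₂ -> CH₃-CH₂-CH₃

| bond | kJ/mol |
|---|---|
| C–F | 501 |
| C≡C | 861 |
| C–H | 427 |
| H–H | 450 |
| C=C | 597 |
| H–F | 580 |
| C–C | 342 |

Reaction II, by 196 kJ

Reaction I:
  Bonds broken (reactants):
    C–C: 2 × 342 = 684
    C–H: 8 × 427 = 3416
    C=C: 1 × 597 = 597
    H–F: 1 × 580 = 580
    Σ(broken) = 5277 kJ
  Bonds formed (products):
    C–C: 3 × 342 = 1026
    C–F: 1 × 501 = 501
    C–H: 9 × 427 = 3843
    Σ(formed) = 5370 kJ
  ΔH_I = 5277 − 5370 = −93 kJ
Reaction II:
  Bonds broken (reactants):
    C≡C: 1 × 861 = 861
    C–C: 1 × 342 = 342
    C–H: 4 × 427 = 1708
    H–H: 2 × 450 = 900
    Σ(broken) = 3811 kJ
  Bonds formed (products):
    C–C: 2 × 342 = 684
    C–H: 8 × 427 = 3416
    Σ(formed) = 4100 kJ
  ΔH_II = 3811 − 4100 = −289 kJ
ΔH_I − ΔH_II = +196 kJ, so reaction II has the more negative ΔH; |ΔH_I − ΔH_II| = 196 kJ.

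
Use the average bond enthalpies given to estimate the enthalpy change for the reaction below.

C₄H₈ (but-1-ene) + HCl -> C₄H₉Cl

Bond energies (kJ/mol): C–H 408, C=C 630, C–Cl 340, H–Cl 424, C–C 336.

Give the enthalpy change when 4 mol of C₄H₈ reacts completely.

Bonds broken (reactants):
  C–C: 2 × 336 = 672
  C–H: 8 × 408 = 3264
  C=C: 1 × 630 = 630
  H–Cl: 1 × 424 = 424
  Σ(broken) = 4990 kJ
Bonds formed (products):
  C–C: 3 × 336 = 1008
  C–Cl: 1 × 340 = 340
  C–H: 9 × 408 = 3672
  Σ(formed) = 5020 kJ
ΔH = Σ(broken) − Σ(formed) = 4990 − 5020 = −30 kJ
For 4× the reaction as written: 4 × (−30) = −120 kJ

ΔH = −120 kJ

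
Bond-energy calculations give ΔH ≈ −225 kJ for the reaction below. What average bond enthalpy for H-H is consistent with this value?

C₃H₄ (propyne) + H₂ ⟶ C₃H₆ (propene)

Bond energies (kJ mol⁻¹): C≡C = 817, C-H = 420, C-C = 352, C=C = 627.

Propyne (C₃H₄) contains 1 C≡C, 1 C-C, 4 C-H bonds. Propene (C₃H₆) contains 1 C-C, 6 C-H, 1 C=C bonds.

D(H-H) ≈ 425 kJ/mol

Let D be the H-H bond energy.
Σ(broken) = 1×817 + 1×352 + 4×420 + 1×D = 2849 + D
Σ(formed) = 1×352 + 6×420 + 1×627 = 3499
ΔH = Σ(broken) − Σ(formed) = (2849 + D) − (3499) = −650 + D
Setting this equal to −225 kJ gives D = 425 kJ/mol.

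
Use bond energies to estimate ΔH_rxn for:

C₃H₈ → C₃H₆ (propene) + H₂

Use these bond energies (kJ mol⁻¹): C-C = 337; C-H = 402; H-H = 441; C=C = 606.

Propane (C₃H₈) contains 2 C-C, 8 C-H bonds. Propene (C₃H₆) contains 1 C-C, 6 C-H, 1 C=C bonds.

ΔH ≈ +94 kJ

Bonds broken (reactants):
  C-C: 2 × 337 = 674
  C-H: 8 × 402 = 3216
  Σ(broken) = 3890 kJ
Bonds formed (products):
  C-C: 1 × 337 = 337
  C-H: 6 × 402 = 2412
  C=C: 1 × 606 = 606
  H-H: 1 × 441 = 441
  Σ(formed) = 3796 kJ
ΔH = Σ(broken) − Σ(formed) = 3890 − 3796 = +94 kJ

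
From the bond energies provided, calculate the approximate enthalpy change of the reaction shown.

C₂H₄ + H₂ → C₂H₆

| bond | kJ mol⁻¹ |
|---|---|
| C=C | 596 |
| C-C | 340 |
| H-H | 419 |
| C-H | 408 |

Bonds broken (reactants):
  C-H: 4 × 408 = 1632
  C=C: 1 × 596 = 596
  H-H: 1 × 419 = 419
  Σ(broken) = 2647 kJ
Bonds formed (products):
  C-C: 1 × 340 = 340
  C-H: 6 × 408 = 2448
  Σ(formed) = 2788 kJ
ΔH = Σ(broken) − Σ(formed) = 2647 − 2788 = −141 kJ

ΔH ≈ −141 kJ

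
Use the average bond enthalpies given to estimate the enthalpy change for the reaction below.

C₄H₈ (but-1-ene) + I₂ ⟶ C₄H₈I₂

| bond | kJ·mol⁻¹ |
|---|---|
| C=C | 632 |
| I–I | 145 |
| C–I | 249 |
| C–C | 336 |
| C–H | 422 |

Bonds broken (reactants):
  C–C: 2 × 336 = 672
  C–H: 8 × 422 = 3376
  C=C: 1 × 632 = 632
  I–I: 1 × 145 = 145
  Σ(broken) = 4825 kJ
Bonds formed (products):
  C–C: 3 × 336 = 1008
  C–H: 8 × 422 = 3376
  C–I: 2 × 249 = 498
  Σ(formed) = 4882 kJ
ΔH = Σ(broken) − Σ(formed) = 4825 − 4882 = −57 kJ

ΔH ≈ −57 kJ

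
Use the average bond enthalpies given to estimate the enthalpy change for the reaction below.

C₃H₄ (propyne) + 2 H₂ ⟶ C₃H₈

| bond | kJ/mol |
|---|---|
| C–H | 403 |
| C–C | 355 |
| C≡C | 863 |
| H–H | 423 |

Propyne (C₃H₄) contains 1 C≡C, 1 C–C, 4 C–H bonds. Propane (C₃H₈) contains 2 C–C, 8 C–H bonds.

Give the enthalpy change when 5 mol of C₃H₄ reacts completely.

Bonds broken (reactants):
  C≡C: 1 × 863 = 863
  C–C: 1 × 355 = 355
  C–H: 4 × 403 = 1612
  H–H: 2 × 423 = 846
  Σ(broken) = 3676 kJ
Bonds formed (products):
  C–C: 2 × 355 = 710
  C–H: 8 × 403 = 3224
  Σ(formed) = 3934 kJ
ΔH = Σ(broken) − Σ(formed) = 3676 − 3934 = −258 kJ
For 5× the reaction as written: 5 × (−258) = −1290 kJ

ΔH = −1290 kJ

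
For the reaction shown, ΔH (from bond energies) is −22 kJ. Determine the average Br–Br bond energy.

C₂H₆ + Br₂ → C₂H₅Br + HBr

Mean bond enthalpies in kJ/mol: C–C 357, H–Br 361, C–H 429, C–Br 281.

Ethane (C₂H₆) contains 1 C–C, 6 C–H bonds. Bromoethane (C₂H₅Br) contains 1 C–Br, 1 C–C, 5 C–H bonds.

Let D be the Br–Br bond energy.
Σ(broken) = 1×D + 1×357 + 6×429 = 2931 + D
Σ(formed) = 1×281 + 1×357 + 5×429 + 1×361 = 3144
ΔH = Σ(broken) − Σ(formed) = (2931 + D) − (3144) = −213 + D
Setting this equal to −22 kJ gives D = 191 kJ/mol.

D(Br–Br) ≈ 191 kJ/mol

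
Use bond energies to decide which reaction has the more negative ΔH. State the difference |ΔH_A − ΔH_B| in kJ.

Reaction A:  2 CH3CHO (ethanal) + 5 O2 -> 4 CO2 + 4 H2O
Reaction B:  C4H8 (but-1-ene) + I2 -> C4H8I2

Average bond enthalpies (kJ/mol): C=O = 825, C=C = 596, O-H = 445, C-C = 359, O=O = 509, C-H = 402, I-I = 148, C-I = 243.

Reaction A:
  Bonds broken (reactants):
    C-C: 2 × 359 = 718
    C-H: 8 × 402 = 3216
    C=O: 2 × 825 = 1650
    O=O: 5 × 509 = 2545
    Σ(broken) = 8129 kJ
  Bonds formed (products):
    C=O: 8 × 825 = 6600
    O-H: 8 × 445 = 3560
    Σ(formed) = 10160 kJ
  ΔH_A = 8129 − 10160 = −2031 kJ
Reaction B:
  Bonds broken (reactants):
    C-C: 2 × 359 = 718
    C-H: 8 × 402 = 3216
    C=C: 1 × 596 = 596
    I-I: 1 × 148 = 148
    Σ(broken) = 4678 kJ
  Bonds formed (products):
    C-C: 3 × 359 = 1077
    C-H: 8 × 402 = 3216
    C-I: 2 × 243 = 486
    Σ(formed) = 4779 kJ
  ΔH_B = 4678 − 4779 = −101 kJ
ΔH_A − ΔH_B = −1930 kJ, so reaction A has the more negative ΔH; |ΔH_A − ΔH_B| = 1930 kJ.

Reaction A, by 1930 kJ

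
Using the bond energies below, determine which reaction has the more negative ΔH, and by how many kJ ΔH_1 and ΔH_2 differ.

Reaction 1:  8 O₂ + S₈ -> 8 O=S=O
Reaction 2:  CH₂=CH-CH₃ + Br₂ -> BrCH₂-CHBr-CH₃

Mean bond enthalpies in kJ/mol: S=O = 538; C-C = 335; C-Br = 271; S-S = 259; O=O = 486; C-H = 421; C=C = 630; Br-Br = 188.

Reaction 1, by 2589 kJ

Reaction 1:
  Bonds broken (reactants):
    O=O: 8 × 486 = 3888
    S-S: 8 × 259 = 2072
    Σ(broken) = 5960 kJ
  Bonds formed (products):
    S=O: 16 × 538 = 8608
    Σ(formed) = 8608 kJ
  ΔH_1 = 5960 − 8608 = −2648 kJ
Reaction 2:
  Bonds broken (reactants):
    Br-Br: 1 × 188 = 188
    C-C: 1 × 335 = 335
    C-H: 6 × 421 = 2526
    C=C: 1 × 630 = 630
    Σ(broken) = 3679 kJ
  Bonds formed (products):
    C-Br: 2 × 271 = 542
    C-C: 2 × 335 = 670
    C-H: 6 × 421 = 2526
    Σ(formed) = 3738 kJ
  ΔH_2 = 3679 − 3738 = −59 kJ
ΔH_1 − ΔH_2 = −2589 kJ, so reaction 1 has the more negative ΔH; |ΔH_1 − ΔH_2| = 2589 kJ.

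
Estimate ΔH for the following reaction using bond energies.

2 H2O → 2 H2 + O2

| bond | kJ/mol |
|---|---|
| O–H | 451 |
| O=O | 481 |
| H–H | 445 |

Bonds broken (reactants):
  O–H: 4 × 451 = 1804
  Σ(broken) = 1804 kJ
Bonds formed (products):
  H–H: 2 × 445 = 890
  O=O: 1 × 481 = 481
  Σ(formed) = 1371 kJ
ΔH = Σ(broken) − Σ(formed) = 1804 − 1371 = +433 kJ

ΔH ≈ +433 kJ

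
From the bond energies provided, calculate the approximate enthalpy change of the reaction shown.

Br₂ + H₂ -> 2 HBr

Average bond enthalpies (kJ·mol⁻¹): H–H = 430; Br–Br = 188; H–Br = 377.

ΔH ≈ −136 kJ

Bonds broken (reactants):
  Br–Br: 1 × 188 = 188
  H–H: 1 × 430 = 430
  Σ(broken) = 618 kJ
Bonds formed (products):
  H–Br: 2 × 377 = 754
  Σ(formed) = 754 kJ
ΔH = Σ(broken) − Σ(formed) = 618 − 754 = −136 kJ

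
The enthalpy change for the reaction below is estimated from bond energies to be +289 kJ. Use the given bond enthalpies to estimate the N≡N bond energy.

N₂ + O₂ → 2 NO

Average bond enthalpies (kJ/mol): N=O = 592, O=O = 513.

D(N≡N) ≈ 960 kJ/mol

Let D be the N≡N bond energy.
Σ(broken) = 1×D + 1×513 = 513 + D
Σ(formed) = 2×592 = 1184
ΔH = Σ(broken) − Σ(formed) = (513 + D) − (1184) = −671 + D
Setting this equal to +289 kJ gives D = 960 kJ/mol.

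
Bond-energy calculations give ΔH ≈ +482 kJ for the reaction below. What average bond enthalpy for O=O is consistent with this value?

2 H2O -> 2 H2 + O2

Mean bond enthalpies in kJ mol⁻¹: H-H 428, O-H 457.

D(O=O) ≈ 490 kJ/mol

Let D be the O=O bond energy.
Σ(broken) = 4×457 = 1828
Σ(formed) = 2×428 + 1×D = 856 + D
ΔH = Σ(broken) − Σ(formed) = (1828) − (856 + D) = +972 − D
Setting this equal to +482 kJ gives D = 490 kJ/mol.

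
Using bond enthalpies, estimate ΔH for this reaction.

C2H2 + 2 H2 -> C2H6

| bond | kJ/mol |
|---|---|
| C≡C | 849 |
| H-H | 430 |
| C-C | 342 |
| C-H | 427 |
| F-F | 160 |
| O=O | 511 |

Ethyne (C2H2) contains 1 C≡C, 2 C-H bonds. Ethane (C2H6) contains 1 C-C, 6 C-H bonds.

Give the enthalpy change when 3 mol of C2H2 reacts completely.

Bonds broken (reactants):
  C≡C: 1 × 849 = 849
  C-H: 2 × 427 = 854
  H-H: 2 × 430 = 860
  Σ(broken) = 2563 kJ
Bonds formed (products):
  C-C: 1 × 342 = 342
  C-H: 6 × 427 = 2562
  Σ(formed) = 2904 kJ
ΔH = Σ(broken) − Σ(formed) = 2563 − 2904 = −341 kJ
For 3× the reaction as written: 3 × (−341) = −1023 kJ

ΔH = −1023 kJ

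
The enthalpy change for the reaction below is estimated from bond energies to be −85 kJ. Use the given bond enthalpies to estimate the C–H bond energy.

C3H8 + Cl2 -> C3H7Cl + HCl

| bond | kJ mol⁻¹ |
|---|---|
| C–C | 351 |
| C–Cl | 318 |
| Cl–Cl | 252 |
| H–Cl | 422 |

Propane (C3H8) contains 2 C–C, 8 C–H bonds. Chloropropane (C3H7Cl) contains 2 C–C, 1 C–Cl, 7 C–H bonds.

Let D be the C–H bond energy.
Σ(broken) = 2×351 + 8×D + 1×252 = 954 + 8D
Σ(formed) = 2×351 + 1×318 + 7×D + 1×422 = 1442 + 7D
ΔH = Σ(broken) − Σ(formed) = (954 + 8D) − (1442 + 7D) = −488 + D
Setting this equal to −85 kJ gives D = 403 kJ/mol.

D(C–H) ≈ 403 kJ/mol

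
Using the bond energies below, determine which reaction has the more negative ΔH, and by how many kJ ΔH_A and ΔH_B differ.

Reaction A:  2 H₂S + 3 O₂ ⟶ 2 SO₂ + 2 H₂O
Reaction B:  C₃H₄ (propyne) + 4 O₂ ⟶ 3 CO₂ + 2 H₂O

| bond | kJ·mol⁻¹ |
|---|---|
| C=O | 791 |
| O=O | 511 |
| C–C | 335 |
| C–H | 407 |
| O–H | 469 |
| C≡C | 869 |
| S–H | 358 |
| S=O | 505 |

Reaction B, by 815 kJ

Reaction A:
  Bonds broken (reactants):
    O=O: 3 × 511 = 1533
    S–H: 4 × 358 = 1432
    Σ(broken) = 2965 kJ
  Bonds formed (products):
    O–H: 4 × 469 = 1876
    S=O: 4 × 505 = 2020
    Σ(formed) = 3896 kJ
  ΔH_A = 2965 − 3896 = −931 kJ
Reaction B:
  Bonds broken (reactants):
    C≡C: 1 × 869 = 869
    C–C: 1 × 335 = 335
    C–H: 4 × 407 = 1628
    O=O: 4 × 511 = 2044
    Σ(broken) = 4876 kJ
  Bonds formed (products):
    C=O: 6 × 791 = 4746
    O–H: 4 × 469 = 1876
    Σ(formed) = 6622 kJ
  ΔH_B = 4876 − 6622 = −1746 kJ
ΔH_A − ΔH_B = +815 kJ, so reaction B has the more negative ΔH; |ΔH_A − ΔH_B| = 815 kJ.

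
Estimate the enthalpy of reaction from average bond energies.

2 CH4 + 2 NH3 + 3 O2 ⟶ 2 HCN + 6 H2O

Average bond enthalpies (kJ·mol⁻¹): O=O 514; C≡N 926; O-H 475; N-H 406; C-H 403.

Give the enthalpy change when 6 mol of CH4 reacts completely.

ΔH = −3468 kJ

Bonds broken (reactants):
  C-H: 8 × 403 = 3224
  N-H: 6 × 406 = 2436
  O=O: 3 × 514 = 1542
  Σ(broken) = 7202 kJ
Bonds formed (products):
  C≡N: 2 × 926 = 1852
  C-H: 2 × 403 = 806
  O-H: 12 × 475 = 5700
  Σ(formed) = 8358 kJ
ΔH = Σ(broken) − Σ(formed) = 7202 − 8358 = −1156 kJ
For 3× the reaction as written: 3 × (−1156) = −3468 kJ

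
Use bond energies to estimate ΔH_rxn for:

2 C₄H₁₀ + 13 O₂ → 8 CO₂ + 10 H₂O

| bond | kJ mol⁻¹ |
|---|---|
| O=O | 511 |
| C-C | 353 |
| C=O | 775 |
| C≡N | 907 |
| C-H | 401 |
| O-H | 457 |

ΔH ≈ −4759 kJ

Bonds broken (reactants):
  C-C: 6 × 353 = 2118
  C-H: 20 × 401 = 8020
  O=O: 13 × 511 = 6643
  Σ(broken) = 16781 kJ
Bonds formed (products):
  C=O: 16 × 775 = 12400
  O-H: 20 × 457 = 9140
  Σ(formed) = 21540 kJ
ΔH = Σ(broken) − Σ(formed) = 16781 − 21540 = −4759 kJ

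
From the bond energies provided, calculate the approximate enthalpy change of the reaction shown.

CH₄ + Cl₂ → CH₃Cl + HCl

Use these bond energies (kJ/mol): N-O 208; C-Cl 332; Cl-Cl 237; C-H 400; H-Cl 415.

Bonds broken (reactants):
  C-H: 4 × 400 = 1600
  Cl-Cl: 1 × 237 = 237
  Σ(broken) = 1837 kJ
Bonds formed (products):
  C-Cl: 1 × 332 = 332
  C-H: 3 × 400 = 1200
  H-Cl: 1 × 415 = 415
  Σ(formed) = 1947 kJ
ΔH = Σ(broken) − Σ(formed) = 1837 − 1947 = −110 kJ

ΔH ≈ −110 kJ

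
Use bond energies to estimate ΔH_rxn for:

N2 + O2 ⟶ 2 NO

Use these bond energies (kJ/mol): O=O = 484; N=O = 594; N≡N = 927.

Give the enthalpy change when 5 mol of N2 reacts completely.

ΔH = +1115 kJ

Bonds broken (reactants):
  N≡N: 1 × 927 = 927
  O=O: 1 × 484 = 484
  Σ(broken) = 1411 kJ
Bonds formed (products):
  N=O: 2 × 594 = 1188
  Σ(formed) = 1188 kJ
ΔH = Σ(broken) − Σ(formed) = 1411 − 1188 = +223 kJ
For 5× the reaction as written: 5 × (+223) = +1115 kJ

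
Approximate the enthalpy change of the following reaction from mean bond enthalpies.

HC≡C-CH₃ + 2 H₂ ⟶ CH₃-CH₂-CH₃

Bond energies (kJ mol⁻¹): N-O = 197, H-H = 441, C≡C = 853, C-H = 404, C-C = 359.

ΔH ≈ −240 kJ

Bonds broken (reactants):
  C≡C: 1 × 853 = 853
  C-C: 1 × 359 = 359
  C-H: 4 × 404 = 1616
  H-H: 2 × 441 = 882
  Σ(broken) = 3710 kJ
Bonds formed (products):
  C-C: 2 × 359 = 718
  C-H: 8 × 404 = 3232
  Σ(formed) = 3950 kJ
ΔH = Σ(broken) − Σ(formed) = 3710 − 3950 = −240 kJ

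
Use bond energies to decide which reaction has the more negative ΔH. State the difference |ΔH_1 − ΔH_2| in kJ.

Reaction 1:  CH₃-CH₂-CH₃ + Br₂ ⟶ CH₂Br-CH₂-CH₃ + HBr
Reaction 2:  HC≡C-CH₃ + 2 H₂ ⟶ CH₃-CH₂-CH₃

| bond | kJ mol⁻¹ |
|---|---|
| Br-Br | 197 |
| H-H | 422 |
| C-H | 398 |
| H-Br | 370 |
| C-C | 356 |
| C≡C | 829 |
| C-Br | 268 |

Reaction 2, by 232 kJ

Reaction 1:
  Bonds broken (reactants):
    Br-Br: 1 × 197 = 197
    C-C: 2 × 356 = 712
    C-H: 8 × 398 = 3184
    Σ(broken) = 4093 kJ
  Bonds formed (products):
    C-Br: 1 × 268 = 268
    C-C: 2 × 356 = 712
    C-H: 7 × 398 = 2786
    H-Br: 1 × 370 = 370
    Σ(formed) = 4136 kJ
  ΔH_1 = 4093 − 4136 = −43 kJ
Reaction 2:
  Bonds broken (reactants):
    C≡C: 1 × 829 = 829
    C-C: 1 × 356 = 356
    C-H: 4 × 398 = 1592
    H-H: 2 × 422 = 844
    Σ(broken) = 3621 kJ
  Bonds formed (products):
    C-C: 2 × 356 = 712
    C-H: 8 × 398 = 3184
    Σ(formed) = 3896 kJ
  ΔH_2 = 3621 − 3896 = −275 kJ
ΔH_1 − ΔH_2 = +232 kJ, so reaction 2 has the more negative ΔH; |ΔH_1 − ΔH_2| = 232 kJ.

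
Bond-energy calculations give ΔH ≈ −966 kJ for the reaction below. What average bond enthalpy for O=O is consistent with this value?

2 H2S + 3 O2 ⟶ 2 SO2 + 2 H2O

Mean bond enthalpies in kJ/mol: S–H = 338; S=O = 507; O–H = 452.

Let D be the O=O bond energy.
Σ(broken) = 3×D + 4×338 = 1352 + 3D
Σ(formed) = 4×452 + 4×507 = 3836
ΔH = Σ(broken) − Σ(formed) = (1352 + 3D) − (3836) = −2484 + 3D
Setting this equal to −966 kJ gives 3D = 1518, so D = 506 kJ/mol.

D(O=O) ≈ 506 kJ/mol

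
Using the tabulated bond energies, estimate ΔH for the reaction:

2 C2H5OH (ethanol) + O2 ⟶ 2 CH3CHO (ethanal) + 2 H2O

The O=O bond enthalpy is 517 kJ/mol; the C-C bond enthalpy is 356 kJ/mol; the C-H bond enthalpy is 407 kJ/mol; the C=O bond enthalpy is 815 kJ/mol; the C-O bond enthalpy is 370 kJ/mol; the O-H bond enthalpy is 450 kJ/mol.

Bonds broken (reactants):
  C-C: 2 × 356 = 712
  C-H: 10 × 407 = 4070
  C-O: 2 × 370 = 740
  O-H: 2 × 450 = 900
  O=O: 1 × 517 = 517
  Σ(broken) = 6939 kJ
Bonds formed (products):
  C-C: 2 × 356 = 712
  C-H: 8 × 407 = 3256
  C=O: 2 × 815 = 1630
  O-H: 4 × 450 = 1800
  Σ(formed) = 7398 kJ
ΔH = Σ(broken) − Σ(formed) = 6939 − 7398 = −459 kJ

ΔH ≈ −459 kJ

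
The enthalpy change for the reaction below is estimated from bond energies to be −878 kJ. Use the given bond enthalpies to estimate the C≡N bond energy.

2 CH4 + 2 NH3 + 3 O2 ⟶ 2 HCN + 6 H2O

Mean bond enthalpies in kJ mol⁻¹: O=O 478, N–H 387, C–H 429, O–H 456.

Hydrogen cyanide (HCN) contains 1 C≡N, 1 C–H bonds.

D(C≡N) ≈ 868 kJ/mol

Let D be the C≡N bond energy.
Σ(broken) = 8×429 + 6×387 + 3×478 = 7188
Σ(formed) = 2×D + 2×429 + 12×456 = 6330 + 2D
ΔH = Σ(broken) − Σ(formed) = (7188) − (6330 + 2D) = +858 − 2D
Setting this equal to −878 kJ gives 2D = 1736, so D = 868 kJ/mol.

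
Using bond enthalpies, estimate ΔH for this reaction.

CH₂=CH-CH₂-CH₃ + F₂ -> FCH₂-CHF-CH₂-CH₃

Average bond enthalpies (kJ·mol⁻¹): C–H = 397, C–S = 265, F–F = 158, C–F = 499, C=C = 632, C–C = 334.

Bonds broken (reactants):
  C–C: 2 × 334 = 668
  C–H: 8 × 397 = 3176
  C=C: 1 × 632 = 632
  F–F: 1 × 158 = 158
  Σ(broken) = 4634 kJ
Bonds formed (products):
  C–C: 3 × 334 = 1002
  C–F: 2 × 499 = 998
  C–H: 8 × 397 = 3176
  Σ(formed) = 5176 kJ
ΔH = Σ(broken) − Σ(formed) = 4634 − 5176 = −542 kJ

ΔH ≈ −542 kJ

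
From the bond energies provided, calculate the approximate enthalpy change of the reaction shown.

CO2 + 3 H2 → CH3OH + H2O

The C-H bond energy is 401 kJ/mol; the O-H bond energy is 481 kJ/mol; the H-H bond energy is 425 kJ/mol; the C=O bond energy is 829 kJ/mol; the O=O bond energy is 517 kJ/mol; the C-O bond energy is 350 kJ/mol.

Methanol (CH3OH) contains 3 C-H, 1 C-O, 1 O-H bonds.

Bonds broken (reactants):
  C=O: 2 × 829 = 1658
  H-H: 3 × 425 = 1275
  Σ(broken) = 2933 kJ
Bonds formed (products):
  C-H: 3 × 401 = 1203
  C-O: 1 × 350 = 350
  O-H: 3 × 481 = 1443
  Σ(formed) = 2996 kJ
ΔH = Σ(broken) − Σ(formed) = 2933 − 2996 = −63 kJ

ΔH ≈ −63 kJ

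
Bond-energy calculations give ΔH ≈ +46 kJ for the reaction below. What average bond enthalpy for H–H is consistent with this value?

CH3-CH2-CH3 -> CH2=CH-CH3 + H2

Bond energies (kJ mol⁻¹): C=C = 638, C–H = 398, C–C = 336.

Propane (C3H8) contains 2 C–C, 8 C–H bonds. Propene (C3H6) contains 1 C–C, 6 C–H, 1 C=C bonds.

Let D be the H–H bond energy.
Σ(broken) = 2×336 + 8×398 = 3856
Σ(formed) = 1×336 + 6×398 + 1×638 + 1×D = 3362 + D
ΔH = Σ(broken) − Σ(formed) = (3856) − (3362 + D) = +494 − D
Setting this equal to +46 kJ gives D = 448 kJ/mol.

D(H–H) ≈ 448 kJ/mol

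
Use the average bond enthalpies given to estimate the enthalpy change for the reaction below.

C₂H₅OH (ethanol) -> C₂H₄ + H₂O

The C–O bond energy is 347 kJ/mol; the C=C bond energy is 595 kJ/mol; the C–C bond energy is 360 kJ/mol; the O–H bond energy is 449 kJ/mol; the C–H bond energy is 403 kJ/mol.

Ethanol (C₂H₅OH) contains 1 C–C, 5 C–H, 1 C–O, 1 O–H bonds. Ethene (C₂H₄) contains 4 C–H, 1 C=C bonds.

ΔH ≈ +66 kJ

Bonds broken (reactants):
  C–C: 1 × 360 = 360
  C–H: 5 × 403 = 2015
  C–O: 1 × 347 = 347
  O–H: 1 × 449 = 449
  Σ(broken) = 3171 kJ
Bonds formed (products):
  C–H: 4 × 403 = 1612
  C=C: 1 × 595 = 595
  O–H: 2 × 449 = 898
  Σ(formed) = 3105 kJ
ΔH = Σ(broken) − Σ(formed) = 3171 − 3105 = +66 kJ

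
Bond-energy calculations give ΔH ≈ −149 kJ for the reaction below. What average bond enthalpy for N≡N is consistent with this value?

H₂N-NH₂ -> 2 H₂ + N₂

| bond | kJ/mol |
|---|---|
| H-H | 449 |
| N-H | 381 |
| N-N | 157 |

D(N≡N) ≈ 932 kJ/mol

Let D be the N≡N bond energy.
Σ(broken) = 4×381 + 1×157 = 1681
Σ(formed) = 2×449 + 1×D = 898 + D
ΔH = Σ(broken) − Σ(formed) = (1681) − (898 + D) = +783 − D
Setting this equal to −149 kJ gives D = 932 kJ/mol.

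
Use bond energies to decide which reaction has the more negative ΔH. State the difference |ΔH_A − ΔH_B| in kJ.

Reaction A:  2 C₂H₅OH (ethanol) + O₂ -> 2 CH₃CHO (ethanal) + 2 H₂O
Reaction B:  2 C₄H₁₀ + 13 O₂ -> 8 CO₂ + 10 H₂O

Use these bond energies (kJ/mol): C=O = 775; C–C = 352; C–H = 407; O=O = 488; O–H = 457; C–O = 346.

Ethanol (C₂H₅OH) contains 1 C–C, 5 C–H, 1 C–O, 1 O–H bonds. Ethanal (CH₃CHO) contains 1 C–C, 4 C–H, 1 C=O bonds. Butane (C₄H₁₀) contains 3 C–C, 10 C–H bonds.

Reaction B, by 4474 kJ

Reaction A:
  Bonds broken (reactants):
    C–C: 2 × 352 = 704
    C–H: 10 × 407 = 4070
    C–O: 2 × 346 = 692
    O–H: 2 × 457 = 914
    O=O: 1 × 488 = 488
    Σ(broken) = 6868 kJ
  Bonds formed (products):
    C–C: 2 × 352 = 704
    C–H: 8 × 407 = 3256
    C=O: 2 × 775 = 1550
    O–H: 4 × 457 = 1828
    Σ(formed) = 7338 kJ
  ΔH_A = 6868 − 7338 = −470 kJ
Reaction B:
  Bonds broken (reactants):
    C–C: 6 × 352 = 2112
    C–H: 20 × 407 = 8140
    O=O: 13 × 488 = 6344
    Σ(broken) = 16596 kJ
  Bonds formed (products):
    C=O: 16 × 775 = 12400
    O–H: 20 × 457 = 9140
    Σ(formed) = 21540 kJ
  ΔH_B = 16596 − 21540 = −4944 kJ
ΔH_A − ΔH_B = +4474 kJ, so reaction B has the more negative ΔH; |ΔH_A − ΔH_B| = 4474 kJ.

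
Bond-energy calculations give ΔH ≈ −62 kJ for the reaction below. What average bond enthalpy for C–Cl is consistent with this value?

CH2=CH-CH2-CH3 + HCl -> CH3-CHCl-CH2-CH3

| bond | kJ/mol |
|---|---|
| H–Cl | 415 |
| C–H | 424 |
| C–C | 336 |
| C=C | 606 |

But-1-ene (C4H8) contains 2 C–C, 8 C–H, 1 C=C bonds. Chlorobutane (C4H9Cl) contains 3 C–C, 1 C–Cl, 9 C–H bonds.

D(C–Cl) ≈ 323 kJ/mol

Let D be the C–Cl bond energy.
Σ(broken) = 2×336 + 8×424 + 1×606 + 1×415 = 5085
Σ(formed) = 3×336 + 1×D + 9×424 = 4824 + D
ΔH = Σ(broken) − Σ(formed) = (5085) − (4824 + D) = +261 − D
Setting this equal to −62 kJ gives D = 323 kJ/mol.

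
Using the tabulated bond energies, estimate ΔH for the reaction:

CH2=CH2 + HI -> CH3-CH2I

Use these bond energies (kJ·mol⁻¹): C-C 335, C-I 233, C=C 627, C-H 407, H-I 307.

Bonds broken (reactants):
  C-H: 4 × 407 = 1628
  C=C: 1 × 627 = 627
  H-I: 1 × 307 = 307
  Σ(broken) = 2562 kJ
Bonds formed (products):
  C-C: 1 × 335 = 335
  C-H: 5 × 407 = 2035
  C-I: 1 × 233 = 233
  Σ(formed) = 2603 kJ
ΔH = Σ(broken) − Σ(formed) = 2562 − 2603 = −41 kJ

ΔH ≈ −41 kJ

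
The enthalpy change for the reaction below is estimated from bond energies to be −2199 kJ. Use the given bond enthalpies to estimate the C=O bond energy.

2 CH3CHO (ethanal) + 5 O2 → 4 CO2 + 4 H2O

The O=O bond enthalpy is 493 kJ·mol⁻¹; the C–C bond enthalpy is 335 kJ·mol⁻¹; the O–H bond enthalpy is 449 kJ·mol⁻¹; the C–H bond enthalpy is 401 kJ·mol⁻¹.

Let D be the C=O bond energy.
Σ(broken) = 2×335 + 8×401 + 2×D + 5×493 = 6343 + 2D
Σ(formed) = 8×D + 8×449 = 3592 + 8D
ΔH = Σ(broken) − Σ(formed) = (6343 + 2D) − (3592 + 8D) = +2751 − 6D
Setting this equal to −2199 kJ gives 6D = 4950, so D = 825 kJ/mol.

D(C=O) ≈ 825 kJ/mol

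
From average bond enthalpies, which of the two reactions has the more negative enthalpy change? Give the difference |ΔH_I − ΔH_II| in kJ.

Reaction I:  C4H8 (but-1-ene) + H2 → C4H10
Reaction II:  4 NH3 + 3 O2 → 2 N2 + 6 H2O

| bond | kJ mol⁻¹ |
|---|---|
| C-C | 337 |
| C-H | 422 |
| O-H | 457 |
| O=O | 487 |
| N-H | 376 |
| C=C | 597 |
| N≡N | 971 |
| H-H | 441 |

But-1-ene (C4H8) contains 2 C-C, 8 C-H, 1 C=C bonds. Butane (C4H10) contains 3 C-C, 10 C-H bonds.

Reaction I:
  Bonds broken (reactants):
    C-C: 2 × 337 = 674
    C-H: 8 × 422 = 3376
    C=C: 1 × 597 = 597
    H-H: 1 × 441 = 441
    Σ(broken) = 5088 kJ
  Bonds formed (products):
    C-C: 3 × 337 = 1011
    C-H: 10 × 422 = 4220
    Σ(formed) = 5231 kJ
  ΔH_I = 5088 − 5231 = −143 kJ
Reaction II:
  Bonds broken (reactants):
    N-H: 12 × 376 = 4512
    O=O: 3 × 487 = 1461
    Σ(broken) = 5973 kJ
  Bonds formed (products):
    N≡N: 2 × 971 = 1942
    O-H: 12 × 457 = 5484
    Σ(formed) = 7426 kJ
  ΔH_II = 5973 − 7426 = −1453 kJ
ΔH_I − ΔH_II = +1310 kJ, so reaction II has the more negative ΔH; |ΔH_I − ΔH_II| = 1310 kJ.

Reaction II, by 1310 kJ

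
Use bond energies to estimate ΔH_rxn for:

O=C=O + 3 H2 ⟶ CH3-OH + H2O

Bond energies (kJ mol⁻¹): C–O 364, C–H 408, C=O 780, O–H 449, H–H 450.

Bonds broken (reactants):
  C=O: 2 × 780 = 1560
  H–H: 3 × 450 = 1350
  Σ(broken) = 2910 kJ
Bonds formed (products):
  C–H: 3 × 408 = 1224
  C–O: 1 × 364 = 364
  O–H: 3 × 449 = 1347
  Σ(formed) = 2935 kJ
ΔH = Σ(broken) − Σ(formed) = 2910 − 2935 = −25 kJ

ΔH ≈ −25 kJ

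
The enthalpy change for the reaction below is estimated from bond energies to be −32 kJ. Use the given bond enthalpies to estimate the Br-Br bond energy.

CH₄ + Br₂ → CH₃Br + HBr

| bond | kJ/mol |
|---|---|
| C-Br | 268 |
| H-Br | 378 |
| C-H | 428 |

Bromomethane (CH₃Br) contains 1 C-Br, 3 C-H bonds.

Let D be the Br-Br bond energy.
Σ(broken) = 1×D + 4×428 = 1712 + D
Σ(formed) = 1×268 + 3×428 + 1×378 = 1930
ΔH = Σ(broken) − Σ(formed) = (1712 + D) − (1930) = −218 + D
Setting this equal to −32 kJ gives D = 186 kJ/mol.

D(Br-Br) ≈ 186 kJ/mol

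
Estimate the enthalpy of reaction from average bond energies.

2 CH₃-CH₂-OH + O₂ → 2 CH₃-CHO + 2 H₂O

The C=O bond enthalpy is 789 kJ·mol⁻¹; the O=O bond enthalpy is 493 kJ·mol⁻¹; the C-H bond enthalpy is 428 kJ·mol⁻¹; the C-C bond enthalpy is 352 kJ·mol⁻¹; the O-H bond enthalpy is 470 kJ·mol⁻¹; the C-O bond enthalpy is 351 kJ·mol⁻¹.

Bonds broken (reactants):
  C-C: 2 × 352 = 704
  C-H: 10 × 428 = 4280
  C-O: 2 × 351 = 702
  O-H: 2 × 470 = 940
  O=O: 1 × 493 = 493
  Σ(broken) = 7119 kJ
Bonds formed (products):
  C-C: 2 × 352 = 704
  C-H: 8 × 428 = 3424
  C=O: 2 × 789 = 1578
  O-H: 4 × 470 = 1880
  Σ(formed) = 7586 kJ
ΔH = Σ(broken) − Σ(formed) = 7119 − 7586 = −467 kJ

ΔH ≈ −467 kJ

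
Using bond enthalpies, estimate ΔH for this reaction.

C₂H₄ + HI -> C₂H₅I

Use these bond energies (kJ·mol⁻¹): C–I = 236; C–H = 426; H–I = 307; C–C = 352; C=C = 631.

ΔH ≈ −76 kJ

Bonds broken (reactants):
  C–H: 4 × 426 = 1704
  C=C: 1 × 631 = 631
  H–I: 1 × 307 = 307
  Σ(broken) = 2642 kJ
Bonds formed (products):
  C–C: 1 × 352 = 352
  C–H: 5 × 426 = 2130
  C–I: 1 × 236 = 236
  Σ(formed) = 2718 kJ
ΔH = Σ(broken) − Σ(formed) = 2642 − 2718 = −76 kJ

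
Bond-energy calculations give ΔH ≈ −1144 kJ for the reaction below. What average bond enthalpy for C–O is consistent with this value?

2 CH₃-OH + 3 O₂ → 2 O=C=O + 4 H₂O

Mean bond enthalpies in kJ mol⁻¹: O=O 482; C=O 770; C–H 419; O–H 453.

Let D be the C–O bond energy.
Σ(broken) = 6×419 + 2×D + 2×453 + 3×482 = 4866 + 2D
Σ(formed) = 4×770 + 8×453 = 6704
ΔH = Σ(broken) − Σ(formed) = (4866 + 2D) − (6704) = −1838 + 2D
Setting this equal to −1144 kJ gives 2D = 694, so D = 347 kJ/mol.

D(C–O) ≈ 347 kJ/mol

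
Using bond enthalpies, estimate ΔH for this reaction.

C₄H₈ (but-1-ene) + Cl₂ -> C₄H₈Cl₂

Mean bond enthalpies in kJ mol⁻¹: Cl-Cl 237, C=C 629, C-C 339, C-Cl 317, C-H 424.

Bonds broken (reactants):
  C-C: 2 × 339 = 678
  C-H: 8 × 424 = 3392
  C=C: 1 × 629 = 629
  Cl-Cl: 1 × 237 = 237
  Σ(broken) = 4936 kJ
Bonds formed (products):
  C-C: 3 × 339 = 1017
  C-Cl: 2 × 317 = 634
  C-H: 8 × 424 = 3392
  Σ(formed) = 5043 kJ
ΔH = Σ(broken) − Σ(formed) = 4936 − 5043 = −107 kJ

ΔH ≈ −107 kJ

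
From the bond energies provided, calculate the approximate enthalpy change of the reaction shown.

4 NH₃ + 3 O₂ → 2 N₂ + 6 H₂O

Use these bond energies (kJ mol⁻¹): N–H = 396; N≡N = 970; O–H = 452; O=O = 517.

ΔH ≈ −1061 kJ

Bonds broken (reactants):
  N–H: 12 × 396 = 4752
  O=O: 3 × 517 = 1551
  Σ(broken) = 6303 kJ
Bonds formed (products):
  N≡N: 2 × 970 = 1940
  O–H: 12 × 452 = 5424
  Σ(formed) = 7364 kJ
ΔH = Σ(broken) − Σ(formed) = 6303 − 7364 = −1061 kJ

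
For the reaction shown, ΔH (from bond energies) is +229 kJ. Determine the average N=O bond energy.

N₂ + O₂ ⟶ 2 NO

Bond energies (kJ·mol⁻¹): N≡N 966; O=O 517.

D(N=O) ≈ 627 kJ/mol

Let D be the N=O bond energy.
Σ(broken) = 1×966 + 1×517 = 1483
Σ(formed) = 2×D = 2D
ΔH = Σ(broken) − Σ(formed) = (1483) − (2D) = +1483 − 2D
Setting this equal to +229 kJ gives 2D = 1254, so D = 627 kJ/mol.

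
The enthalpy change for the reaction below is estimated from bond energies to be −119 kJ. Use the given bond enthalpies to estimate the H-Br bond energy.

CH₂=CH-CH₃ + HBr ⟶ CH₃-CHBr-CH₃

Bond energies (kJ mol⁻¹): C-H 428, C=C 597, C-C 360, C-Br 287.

Let D be the H-Br bond energy.
Σ(broken) = 1×360 + 6×428 + 1×597 + 1×D = 3525 + D
Σ(formed) = 1×287 + 2×360 + 7×428 = 4003
ΔH = Σ(broken) − Σ(formed) = (3525 + D) − (4003) = −478 + D
Setting this equal to −119 kJ gives D = 359 kJ/mol.

D(H-Br) ≈ 359 kJ/mol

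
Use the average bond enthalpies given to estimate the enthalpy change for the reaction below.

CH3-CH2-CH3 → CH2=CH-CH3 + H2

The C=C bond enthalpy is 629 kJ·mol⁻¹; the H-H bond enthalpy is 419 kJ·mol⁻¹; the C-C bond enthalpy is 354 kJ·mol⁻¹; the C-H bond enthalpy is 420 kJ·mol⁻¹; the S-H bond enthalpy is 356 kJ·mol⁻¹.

ΔH ≈ +146 kJ

Bonds broken (reactants):
  C-C: 2 × 354 = 708
  C-H: 8 × 420 = 3360
  Σ(broken) = 4068 kJ
Bonds formed (products):
  C-C: 1 × 354 = 354
  C-H: 6 × 420 = 2520
  C=C: 1 × 629 = 629
  H-H: 1 × 419 = 419
  Σ(formed) = 3922 kJ
ΔH = Σ(broken) − Σ(formed) = 4068 − 3922 = +146 kJ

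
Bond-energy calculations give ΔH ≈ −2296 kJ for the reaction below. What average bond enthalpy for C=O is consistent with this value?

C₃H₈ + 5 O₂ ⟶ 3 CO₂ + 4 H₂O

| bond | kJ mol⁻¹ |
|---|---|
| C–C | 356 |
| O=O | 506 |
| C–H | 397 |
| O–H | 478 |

Let D be the C=O bond energy.
Σ(broken) = 2×356 + 8×397 + 5×506 = 6418
Σ(formed) = 6×D + 8×478 = 3824 + 6D
ΔH = Σ(broken) − Σ(formed) = (6418) − (3824 + 6D) = +2594 − 6D
Setting this equal to −2296 kJ gives 6D = 4890, so D = 815 kJ/mol.

D(C=O) ≈ 815 kJ/mol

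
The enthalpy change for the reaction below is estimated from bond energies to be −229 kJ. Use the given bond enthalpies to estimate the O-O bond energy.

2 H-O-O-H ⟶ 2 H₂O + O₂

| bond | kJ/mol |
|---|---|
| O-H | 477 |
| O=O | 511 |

D(O-O) ≈ 141 kJ/mol

Let D be the O-O bond energy.
Σ(broken) = 4×477 + 2×D = 1908 + 2D
Σ(formed) = 4×477 + 1×511 = 2419
ΔH = Σ(broken) − Σ(formed) = (1908 + 2D) − (2419) = −511 + 2D
Setting this equal to −229 kJ gives 2D = 282, so D = 141 kJ/mol.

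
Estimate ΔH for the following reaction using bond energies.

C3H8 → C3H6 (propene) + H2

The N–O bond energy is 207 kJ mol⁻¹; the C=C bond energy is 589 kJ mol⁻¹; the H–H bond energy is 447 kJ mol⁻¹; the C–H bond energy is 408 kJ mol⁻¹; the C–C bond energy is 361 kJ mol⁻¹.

Bonds broken (reactants):
  C–C: 2 × 361 = 722
  C–H: 8 × 408 = 3264
  Σ(broken) = 3986 kJ
Bonds formed (products):
  C–C: 1 × 361 = 361
  C–H: 6 × 408 = 2448
  C=C: 1 × 589 = 589
  H–H: 1 × 447 = 447
  Σ(formed) = 3845 kJ
ΔH = Σ(broken) − Σ(formed) = 3986 − 3845 = +141 kJ

ΔH ≈ +141 kJ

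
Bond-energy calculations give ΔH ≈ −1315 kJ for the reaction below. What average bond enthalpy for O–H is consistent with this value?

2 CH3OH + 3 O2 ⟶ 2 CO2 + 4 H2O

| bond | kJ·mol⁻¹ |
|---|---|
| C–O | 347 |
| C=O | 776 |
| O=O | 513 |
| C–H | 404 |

Let D be the O–H bond energy.
Σ(broken) = 6×404 + 2×347 + 2×D + 3×513 = 4657 + 2D
Σ(formed) = 4×776 + 8×D = 3104 + 8D
ΔH = Σ(broken) − Σ(formed) = (4657 + 2D) − (3104 + 8D) = +1553 − 6D
Setting this equal to −1315 kJ gives 6D = 2868, so D = 478 kJ/mol.

D(O–H) ≈ 478 kJ/mol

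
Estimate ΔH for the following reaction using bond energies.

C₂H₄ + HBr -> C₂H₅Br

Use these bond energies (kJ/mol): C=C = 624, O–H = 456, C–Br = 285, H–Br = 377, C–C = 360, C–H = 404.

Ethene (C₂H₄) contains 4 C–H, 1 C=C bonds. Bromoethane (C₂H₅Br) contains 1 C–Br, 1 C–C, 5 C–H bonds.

ΔH ≈ −48 kJ

Bonds broken (reactants):
  C–H: 4 × 404 = 1616
  C=C: 1 × 624 = 624
  H–Br: 1 × 377 = 377
  Σ(broken) = 2617 kJ
Bonds formed (products):
  C–Br: 1 × 285 = 285
  C–C: 1 × 360 = 360
  C–H: 5 × 404 = 2020
  Σ(formed) = 2665 kJ
ΔH = Σ(broken) − Σ(formed) = 2617 − 2665 = −48 kJ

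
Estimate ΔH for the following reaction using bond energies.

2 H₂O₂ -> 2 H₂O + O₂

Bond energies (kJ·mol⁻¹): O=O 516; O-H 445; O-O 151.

ΔH ≈ −214 kJ

Bonds broken (reactants):
  O-H: 4 × 445 = 1780
  O-O: 2 × 151 = 302
  Σ(broken) = 2082 kJ
Bonds formed (products):
  O-H: 4 × 445 = 1780
  O=O: 1 × 516 = 516
  Σ(formed) = 2296 kJ
ΔH = Σ(broken) − Σ(formed) = 2082 − 2296 = −214 kJ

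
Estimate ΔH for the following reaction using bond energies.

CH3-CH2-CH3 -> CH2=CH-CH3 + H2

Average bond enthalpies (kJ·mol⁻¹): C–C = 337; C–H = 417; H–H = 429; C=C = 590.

ΔH ≈ +152 kJ

Bonds broken (reactants):
  C–C: 2 × 337 = 674
  C–H: 8 × 417 = 3336
  Σ(broken) = 4010 kJ
Bonds formed (products):
  C–C: 1 × 337 = 337
  C–H: 6 × 417 = 2502
  C=C: 1 × 590 = 590
  H–H: 1 × 429 = 429
  Σ(formed) = 3858 kJ
ΔH = Σ(broken) − Σ(formed) = 4010 − 3858 = +152 kJ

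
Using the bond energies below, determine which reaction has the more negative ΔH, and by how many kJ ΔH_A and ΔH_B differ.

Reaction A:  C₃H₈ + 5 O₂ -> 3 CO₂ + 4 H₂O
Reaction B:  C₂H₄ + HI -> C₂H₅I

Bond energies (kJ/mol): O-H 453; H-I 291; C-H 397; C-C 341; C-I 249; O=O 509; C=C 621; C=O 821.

Reaction A:
  Bonds broken (reactants):
    C-C: 2 × 341 = 682
    C-H: 8 × 397 = 3176
    O=O: 5 × 509 = 2545
    Σ(broken) = 6403 kJ
  Bonds formed (products):
    C=O: 6 × 821 = 4926
    O-H: 8 × 453 = 3624
    Σ(formed) = 8550 kJ
  ΔH_A = 6403 − 8550 = −2147 kJ
Reaction B:
  Bonds broken (reactants):
    C-H: 4 × 397 = 1588
    C=C: 1 × 621 = 621
    H-I: 1 × 291 = 291
    Σ(broken) = 2500 kJ
  Bonds formed (products):
    C-C: 1 × 341 = 341
    C-H: 5 × 397 = 1985
    C-I: 1 × 249 = 249
    Σ(formed) = 2575 kJ
  ΔH_B = 2500 − 2575 = −75 kJ
ΔH_A − ΔH_B = −2072 kJ, so reaction A has the more negative ΔH; |ΔH_A − ΔH_B| = 2072 kJ.

Reaction A, by 2072 kJ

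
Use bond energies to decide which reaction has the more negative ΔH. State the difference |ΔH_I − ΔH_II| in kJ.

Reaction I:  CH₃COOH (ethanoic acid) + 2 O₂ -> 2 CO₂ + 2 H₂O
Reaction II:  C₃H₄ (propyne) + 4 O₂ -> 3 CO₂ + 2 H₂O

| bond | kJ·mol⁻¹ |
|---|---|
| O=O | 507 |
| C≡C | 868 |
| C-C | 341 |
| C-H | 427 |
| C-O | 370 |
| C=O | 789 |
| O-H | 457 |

Reaction II, by 885 kJ

Reaction I:
  Bonds broken (reactants):
    C-C: 1 × 341 = 341
    C-H: 3 × 427 = 1281
    C-O: 1 × 370 = 370
    C=O: 1 × 789 = 789
    O-H: 1 × 457 = 457
    O=O: 2 × 507 = 1014
    Σ(broken) = 4252 kJ
  Bonds formed (products):
    C=O: 4 × 789 = 3156
    O-H: 4 × 457 = 1828
    Σ(formed) = 4984 kJ
  ΔH_I = 4252 − 4984 = −732 kJ
Reaction II:
  Bonds broken (reactants):
    C≡C: 1 × 868 = 868
    C-C: 1 × 341 = 341
    C-H: 4 × 427 = 1708
    O=O: 4 × 507 = 2028
    Σ(broken) = 4945 kJ
  Bonds formed (products):
    C=O: 6 × 789 = 4734
    O-H: 4 × 457 = 1828
    Σ(formed) = 6562 kJ
  ΔH_II = 4945 − 6562 = −1617 kJ
ΔH_I − ΔH_II = +885 kJ, so reaction II has the more negative ΔH; |ΔH_I − ΔH_II| = 885 kJ.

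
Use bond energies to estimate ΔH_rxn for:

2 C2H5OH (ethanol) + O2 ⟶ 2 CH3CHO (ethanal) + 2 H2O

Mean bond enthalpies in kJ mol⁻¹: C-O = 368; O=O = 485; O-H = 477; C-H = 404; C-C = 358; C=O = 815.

ΔH ≈ −555 kJ

Bonds broken (reactants):
  C-C: 2 × 358 = 716
  C-H: 10 × 404 = 4040
  C-O: 2 × 368 = 736
  O-H: 2 × 477 = 954
  O=O: 1 × 485 = 485
  Σ(broken) = 6931 kJ
Bonds formed (products):
  C-C: 2 × 358 = 716
  C-H: 8 × 404 = 3232
  C=O: 2 × 815 = 1630
  O-H: 4 × 477 = 1908
  Σ(formed) = 7486 kJ
ΔH = Σ(broken) − Σ(formed) = 6931 − 7486 = −555 kJ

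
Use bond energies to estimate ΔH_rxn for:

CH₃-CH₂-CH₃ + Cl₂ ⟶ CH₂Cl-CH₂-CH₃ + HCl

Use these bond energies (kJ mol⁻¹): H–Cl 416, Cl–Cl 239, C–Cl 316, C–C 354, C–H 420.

Bonds broken (reactants):
  C–C: 2 × 354 = 708
  C–H: 8 × 420 = 3360
  Cl–Cl: 1 × 239 = 239
  Σ(broken) = 4307 kJ
Bonds formed (products):
  C–C: 2 × 354 = 708
  C–Cl: 1 × 316 = 316
  C–H: 7 × 420 = 2940
  H–Cl: 1 × 416 = 416
  Σ(formed) = 4380 kJ
ΔH = Σ(broken) − Σ(formed) = 4307 − 4380 = −73 kJ

ΔH ≈ −73 kJ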